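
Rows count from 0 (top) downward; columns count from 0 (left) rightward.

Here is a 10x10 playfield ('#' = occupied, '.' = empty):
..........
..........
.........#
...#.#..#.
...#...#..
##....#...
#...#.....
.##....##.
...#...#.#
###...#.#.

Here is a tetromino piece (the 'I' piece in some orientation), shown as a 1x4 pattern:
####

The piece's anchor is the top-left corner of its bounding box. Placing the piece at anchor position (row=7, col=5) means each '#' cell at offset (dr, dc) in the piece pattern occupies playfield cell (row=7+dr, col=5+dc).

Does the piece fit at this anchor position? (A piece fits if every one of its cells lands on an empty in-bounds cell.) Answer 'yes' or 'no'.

Answer: no

Derivation:
Check each piece cell at anchor (7, 5):
  offset (0,0) -> (7,5): empty -> OK
  offset (0,1) -> (7,6): empty -> OK
  offset (0,2) -> (7,7): occupied ('#') -> FAIL
  offset (0,3) -> (7,8): occupied ('#') -> FAIL
All cells valid: no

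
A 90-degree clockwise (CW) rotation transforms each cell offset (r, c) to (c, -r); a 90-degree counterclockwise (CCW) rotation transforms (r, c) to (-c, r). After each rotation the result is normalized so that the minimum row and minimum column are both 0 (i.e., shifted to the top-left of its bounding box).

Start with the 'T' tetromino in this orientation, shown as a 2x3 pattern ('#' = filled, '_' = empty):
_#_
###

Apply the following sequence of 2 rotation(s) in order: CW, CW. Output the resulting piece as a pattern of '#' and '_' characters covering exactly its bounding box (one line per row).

Start:
_#_
###
After rotation 1 (CW):
#_
##
#_
After rotation 2 (CW):
###
_#_

Answer: ###
_#_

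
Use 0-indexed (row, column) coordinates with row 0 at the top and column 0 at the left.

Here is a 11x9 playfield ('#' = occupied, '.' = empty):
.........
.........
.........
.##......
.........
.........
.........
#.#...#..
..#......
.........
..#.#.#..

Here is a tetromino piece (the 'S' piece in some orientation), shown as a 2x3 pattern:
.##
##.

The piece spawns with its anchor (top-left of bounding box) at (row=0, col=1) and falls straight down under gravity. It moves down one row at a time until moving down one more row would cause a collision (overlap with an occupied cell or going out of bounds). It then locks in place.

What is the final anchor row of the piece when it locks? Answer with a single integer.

Spawn at (row=0, col=1). Try each row:
  row 0: fits
  row 1: fits
  row 2: blocked -> lock at row 1

Answer: 1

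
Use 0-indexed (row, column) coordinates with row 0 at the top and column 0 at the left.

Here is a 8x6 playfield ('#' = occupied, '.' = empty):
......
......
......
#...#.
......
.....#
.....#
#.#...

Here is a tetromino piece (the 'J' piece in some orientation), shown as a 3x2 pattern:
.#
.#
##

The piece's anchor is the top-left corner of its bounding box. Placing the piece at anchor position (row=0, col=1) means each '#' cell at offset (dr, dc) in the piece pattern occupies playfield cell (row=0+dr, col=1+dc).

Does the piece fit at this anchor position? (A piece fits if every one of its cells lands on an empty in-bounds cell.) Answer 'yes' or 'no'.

Answer: yes

Derivation:
Check each piece cell at anchor (0, 1):
  offset (0,1) -> (0,2): empty -> OK
  offset (1,1) -> (1,2): empty -> OK
  offset (2,0) -> (2,1): empty -> OK
  offset (2,1) -> (2,2): empty -> OK
All cells valid: yes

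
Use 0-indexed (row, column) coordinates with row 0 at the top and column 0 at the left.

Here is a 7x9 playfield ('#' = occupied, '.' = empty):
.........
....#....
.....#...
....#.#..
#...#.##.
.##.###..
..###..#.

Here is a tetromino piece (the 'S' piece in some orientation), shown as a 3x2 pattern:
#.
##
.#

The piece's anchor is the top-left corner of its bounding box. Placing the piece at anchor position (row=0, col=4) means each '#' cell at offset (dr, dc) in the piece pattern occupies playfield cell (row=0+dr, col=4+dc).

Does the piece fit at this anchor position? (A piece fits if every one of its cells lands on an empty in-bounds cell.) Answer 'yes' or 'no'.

Answer: no

Derivation:
Check each piece cell at anchor (0, 4):
  offset (0,0) -> (0,4): empty -> OK
  offset (1,0) -> (1,4): occupied ('#') -> FAIL
  offset (1,1) -> (1,5): empty -> OK
  offset (2,1) -> (2,5): occupied ('#') -> FAIL
All cells valid: no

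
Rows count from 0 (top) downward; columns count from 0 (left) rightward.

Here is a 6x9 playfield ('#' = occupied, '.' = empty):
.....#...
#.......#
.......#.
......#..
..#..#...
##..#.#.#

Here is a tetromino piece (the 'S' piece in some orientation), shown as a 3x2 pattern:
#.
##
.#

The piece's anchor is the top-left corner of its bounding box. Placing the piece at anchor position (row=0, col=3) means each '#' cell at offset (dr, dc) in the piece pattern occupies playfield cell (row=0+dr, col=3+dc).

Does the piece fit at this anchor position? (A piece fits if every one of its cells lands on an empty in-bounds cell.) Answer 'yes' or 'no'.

Answer: yes

Derivation:
Check each piece cell at anchor (0, 3):
  offset (0,0) -> (0,3): empty -> OK
  offset (1,0) -> (1,3): empty -> OK
  offset (1,1) -> (1,4): empty -> OK
  offset (2,1) -> (2,4): empty -> OK
All cells valid: yes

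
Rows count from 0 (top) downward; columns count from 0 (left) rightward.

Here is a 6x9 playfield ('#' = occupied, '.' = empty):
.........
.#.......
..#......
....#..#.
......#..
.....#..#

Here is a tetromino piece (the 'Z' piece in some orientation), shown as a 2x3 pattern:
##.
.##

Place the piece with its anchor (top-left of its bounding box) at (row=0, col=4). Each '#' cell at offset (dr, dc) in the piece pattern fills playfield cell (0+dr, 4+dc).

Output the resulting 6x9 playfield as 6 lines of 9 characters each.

Answer: ....##...
.#...##..
..#......
....#..#.
......#..
.....#..#

Derivation:
Fill (0+0,4+0) = (0,4)
Fill (0+0,4+1) = (0,5)
Fill (0+1,4+1) = (1,5)
Fill (0+1,4+2) = (1,6)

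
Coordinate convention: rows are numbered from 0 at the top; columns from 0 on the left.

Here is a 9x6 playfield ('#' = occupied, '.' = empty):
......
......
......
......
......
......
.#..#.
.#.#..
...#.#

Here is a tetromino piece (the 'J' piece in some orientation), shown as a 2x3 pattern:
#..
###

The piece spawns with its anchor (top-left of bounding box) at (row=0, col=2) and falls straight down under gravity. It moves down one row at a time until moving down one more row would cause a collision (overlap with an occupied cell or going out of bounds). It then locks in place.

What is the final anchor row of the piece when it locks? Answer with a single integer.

Answer: 4

Derivation:
Spawn at (row=0, col=2). Try each row:
  row 0: fits
  row 1: fits
  row 2: fits
  row 3: fits
  row 4: fits
  row 5: blocked -> lock at row 4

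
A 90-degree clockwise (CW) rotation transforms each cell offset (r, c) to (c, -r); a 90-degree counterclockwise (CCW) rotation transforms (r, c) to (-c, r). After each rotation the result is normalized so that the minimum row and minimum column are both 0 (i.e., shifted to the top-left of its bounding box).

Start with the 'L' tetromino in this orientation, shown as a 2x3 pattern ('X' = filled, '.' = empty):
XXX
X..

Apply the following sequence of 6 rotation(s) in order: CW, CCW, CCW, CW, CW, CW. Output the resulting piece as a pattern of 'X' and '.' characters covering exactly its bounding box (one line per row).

Start:
XXX
X..
After rotation 1 (CW):
XX
.X
.X
After rotation 2 (CCW):
XXX
X..
After rotation 3 (CCW):
X.
X.
XX
After rotation 4 (CW):
XXX
X..
After rotation 5 (CW):
XX
.X
.X
After rotation 6 (CW):
..X
XXX

Answer: ..X
XXX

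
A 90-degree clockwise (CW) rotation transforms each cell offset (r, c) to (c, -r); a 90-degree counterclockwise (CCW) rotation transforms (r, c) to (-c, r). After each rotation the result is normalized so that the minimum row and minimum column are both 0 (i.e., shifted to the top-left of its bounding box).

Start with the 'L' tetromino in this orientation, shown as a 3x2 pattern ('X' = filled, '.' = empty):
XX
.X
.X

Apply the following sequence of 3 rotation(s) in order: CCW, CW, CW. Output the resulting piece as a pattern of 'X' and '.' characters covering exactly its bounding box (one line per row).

Answer: ..X
XXX

Derivation:
Start:
XX
.X
.X
After rotation 1 (CCW):
XXX
X..
After rotation 2 (CW):
XX
.X
.X
After rotation 3 (CW):
..X
XXX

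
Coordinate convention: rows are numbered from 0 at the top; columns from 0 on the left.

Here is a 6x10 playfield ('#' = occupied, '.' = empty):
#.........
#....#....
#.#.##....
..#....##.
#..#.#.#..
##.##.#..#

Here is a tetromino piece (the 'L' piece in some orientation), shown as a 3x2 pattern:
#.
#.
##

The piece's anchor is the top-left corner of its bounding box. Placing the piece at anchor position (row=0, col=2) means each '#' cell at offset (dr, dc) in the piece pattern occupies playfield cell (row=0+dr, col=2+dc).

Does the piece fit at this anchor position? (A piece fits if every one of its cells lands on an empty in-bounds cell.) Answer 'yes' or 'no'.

Check each piece cell at anchor (0, 2):
  offset (0,0) -> (0,2): empty -> OK
  offset (1,0) -> (1,2): empty -> OK
  offset (2,0) -> (2,2): occupied ('#') -> FAIL
  offset (2,1) -> (2,3): empty -> OK
All cells valid: no

Answer: no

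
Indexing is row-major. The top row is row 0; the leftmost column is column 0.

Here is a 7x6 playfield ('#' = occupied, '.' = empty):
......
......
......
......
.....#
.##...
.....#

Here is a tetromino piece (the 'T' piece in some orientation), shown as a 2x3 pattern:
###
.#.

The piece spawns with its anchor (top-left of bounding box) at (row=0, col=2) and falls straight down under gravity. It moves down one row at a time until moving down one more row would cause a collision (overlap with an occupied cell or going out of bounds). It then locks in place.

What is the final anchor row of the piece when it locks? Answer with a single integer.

Spawn at (row=0, col=2). Try each row:
  row 0: fits
  row 1: fits
  row 2: fits
  row 3: fits
  row 4: fits
  row 5: blocked -> lock at row 4

Answer: 4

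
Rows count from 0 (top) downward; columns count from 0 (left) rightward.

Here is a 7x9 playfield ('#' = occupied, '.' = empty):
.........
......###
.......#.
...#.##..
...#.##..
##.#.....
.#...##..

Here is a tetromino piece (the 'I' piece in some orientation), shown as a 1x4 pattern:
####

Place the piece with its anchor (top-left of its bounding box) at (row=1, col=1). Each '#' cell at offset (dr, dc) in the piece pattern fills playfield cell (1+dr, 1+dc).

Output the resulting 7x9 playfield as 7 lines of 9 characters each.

Answer: .........
.####.###
.......#.
...#.##..
...#.##..
##.#.....
.#...##..

Derivation:
Fill (1+0,1+0) = (1,1)
Fill (1+0,1+1) = (1,2)
Fill (1+0,1+2) = (1,3)
Fill (1+0,1+3) = (1,4)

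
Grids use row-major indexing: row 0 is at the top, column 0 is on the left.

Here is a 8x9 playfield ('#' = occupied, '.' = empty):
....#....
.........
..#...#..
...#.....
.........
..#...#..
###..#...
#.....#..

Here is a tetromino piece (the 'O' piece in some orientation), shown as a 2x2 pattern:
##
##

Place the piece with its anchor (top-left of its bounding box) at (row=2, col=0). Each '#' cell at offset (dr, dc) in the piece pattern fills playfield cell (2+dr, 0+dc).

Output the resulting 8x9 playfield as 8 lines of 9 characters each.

Fill (2+0,0+0) = (2,0)
Fill (2+0,0+1) = (2,1)
Fill (2+1,0+0) = (3,0)
Fill (2+1,0+1) = (3,1)

Answer: ....#....
.........
###...#..
##.#.....
.........
..#...#..
###..#...
#.....#..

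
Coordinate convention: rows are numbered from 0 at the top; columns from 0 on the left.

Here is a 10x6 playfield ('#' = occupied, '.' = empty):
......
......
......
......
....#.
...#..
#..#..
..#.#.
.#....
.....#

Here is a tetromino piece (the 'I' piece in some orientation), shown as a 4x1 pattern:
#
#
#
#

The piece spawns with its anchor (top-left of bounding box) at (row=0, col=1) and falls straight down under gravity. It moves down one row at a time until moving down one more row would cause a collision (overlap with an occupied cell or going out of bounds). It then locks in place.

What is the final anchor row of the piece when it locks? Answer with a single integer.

Answer: 4

Derivation:
Spawn at (row=0, col=1). Try each row:
  row 0: fits
  row 1: fits
  row 2: fits
  row 3: fits
  row 4: fits
  row 5: blocked -> lock at row 4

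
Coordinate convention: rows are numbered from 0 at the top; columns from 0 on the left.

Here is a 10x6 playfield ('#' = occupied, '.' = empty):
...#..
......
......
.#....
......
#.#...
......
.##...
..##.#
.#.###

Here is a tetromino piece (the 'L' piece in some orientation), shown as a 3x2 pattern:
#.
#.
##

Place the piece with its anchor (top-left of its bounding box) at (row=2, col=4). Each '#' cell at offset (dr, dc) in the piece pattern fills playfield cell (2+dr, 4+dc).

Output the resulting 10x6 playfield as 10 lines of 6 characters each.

Fill (2+0,4+0) = (2,4)
Fill (2+1,4+0) = (3,4)
Fill (2+2,4+0) = (4,4)
Fill (2+2,4+1) = (4,5)

Answer: ...#..
......
....#.
.#..#.
....##
#.#...
......
.##...
..##.#
.#.###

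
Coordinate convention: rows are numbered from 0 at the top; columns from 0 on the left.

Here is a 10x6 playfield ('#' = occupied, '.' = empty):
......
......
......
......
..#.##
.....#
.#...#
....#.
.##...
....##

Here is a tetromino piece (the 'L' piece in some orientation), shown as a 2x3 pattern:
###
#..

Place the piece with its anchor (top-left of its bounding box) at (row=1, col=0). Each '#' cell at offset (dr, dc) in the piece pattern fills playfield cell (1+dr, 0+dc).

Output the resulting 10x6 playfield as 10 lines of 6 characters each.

Fill (1+0,0+0) = (1,0)
Fill (1+0,0+1) = (1,1)
Fill (1+0,0+2) = (1,2)
Fill (1+1,0+0) = (2,0)

Answer: ......
###...
#.....
......
..#.##
.....#
.#...#
....#.
.##...
....##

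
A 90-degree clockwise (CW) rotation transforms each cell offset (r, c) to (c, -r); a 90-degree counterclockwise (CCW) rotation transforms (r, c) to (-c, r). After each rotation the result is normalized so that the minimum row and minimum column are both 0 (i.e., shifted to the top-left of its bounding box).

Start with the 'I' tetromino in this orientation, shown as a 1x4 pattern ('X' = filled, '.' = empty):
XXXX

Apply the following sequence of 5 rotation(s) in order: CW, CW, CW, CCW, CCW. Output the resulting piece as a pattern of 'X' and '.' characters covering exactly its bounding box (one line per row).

Start:
XXXX
After rotation 1 (CW):
X
X
X
X
After rotation 2 (CW):
XXXX
After rotation 3 (CW):
X
X
X
X
After rotation 4 (CCW):
XXXX
After rotation 5 (CCW):
X
X
X
X

Answer: X
X
X
X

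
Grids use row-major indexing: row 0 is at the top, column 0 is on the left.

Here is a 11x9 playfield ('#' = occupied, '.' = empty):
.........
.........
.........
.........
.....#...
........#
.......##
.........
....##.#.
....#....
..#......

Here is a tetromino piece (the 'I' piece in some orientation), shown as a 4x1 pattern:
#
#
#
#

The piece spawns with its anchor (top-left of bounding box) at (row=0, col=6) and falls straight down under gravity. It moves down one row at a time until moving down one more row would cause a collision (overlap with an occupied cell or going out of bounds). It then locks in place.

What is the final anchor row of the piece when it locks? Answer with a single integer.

Answer: 7

Derivation:
Spawn at (row=0, col=6). Try each row:
  row 0: fits
  row 1: fits
  row 2: fits
  row 3: fits
  row 4: fits
  row 5: fits
  row 6: fits
  row 7: fits
  row 8: blocked -> lock at row 7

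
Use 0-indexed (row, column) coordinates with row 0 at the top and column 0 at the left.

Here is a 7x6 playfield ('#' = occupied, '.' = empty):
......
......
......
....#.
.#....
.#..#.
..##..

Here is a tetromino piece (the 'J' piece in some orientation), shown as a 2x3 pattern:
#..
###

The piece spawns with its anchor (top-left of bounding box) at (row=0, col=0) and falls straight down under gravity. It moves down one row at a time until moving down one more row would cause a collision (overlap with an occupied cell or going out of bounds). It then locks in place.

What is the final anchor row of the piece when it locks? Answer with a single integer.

Spawn at (row=0, col=0). Try each row:
  row 0: fits
  row 1: fits
  row 2: fits
  row 3: blocked -> lock at row 2

Answer: 2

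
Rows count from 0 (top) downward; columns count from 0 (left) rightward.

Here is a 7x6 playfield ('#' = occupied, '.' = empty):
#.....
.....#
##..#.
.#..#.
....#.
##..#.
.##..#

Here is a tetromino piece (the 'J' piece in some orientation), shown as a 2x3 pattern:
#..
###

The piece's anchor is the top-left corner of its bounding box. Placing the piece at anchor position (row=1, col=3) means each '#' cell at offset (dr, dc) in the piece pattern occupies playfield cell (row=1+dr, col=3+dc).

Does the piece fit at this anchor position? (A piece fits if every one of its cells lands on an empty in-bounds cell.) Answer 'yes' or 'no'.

Check each piece cell at anchor (1, 3):
  offset (0,0) -> (1,3): empty -> OK
  offset (1,0) -> (2,3): empty -> OK
  offset (1,1) -> (2,4): occupied ('#') -> FAIL
  offset (1,2) -> (2,5): empty -> OK
All cells valid: no

Answer: no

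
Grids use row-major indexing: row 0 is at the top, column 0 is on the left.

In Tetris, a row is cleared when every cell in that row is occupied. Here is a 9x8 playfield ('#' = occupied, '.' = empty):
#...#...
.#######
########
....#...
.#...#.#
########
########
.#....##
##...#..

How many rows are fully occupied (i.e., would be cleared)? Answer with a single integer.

Answer: 3

Derivation:
Check each row:
  row 0: 6 empty cells -> not full
  row 1: 1 empty cell -> not full
  row 2: 0 empty cells -> FULL (clear)
  row 3: 7 empty cells -> not full
  row 4: 5 empty cells -> not full
  row 5: 0 empty cells -> FULL (clear)
  row 6: 0 empty cells -> FULL (clear)
  row 7: 5 empty cells -> not full
  row 8: 5 empty cells -> not full
Total rows cleared: 3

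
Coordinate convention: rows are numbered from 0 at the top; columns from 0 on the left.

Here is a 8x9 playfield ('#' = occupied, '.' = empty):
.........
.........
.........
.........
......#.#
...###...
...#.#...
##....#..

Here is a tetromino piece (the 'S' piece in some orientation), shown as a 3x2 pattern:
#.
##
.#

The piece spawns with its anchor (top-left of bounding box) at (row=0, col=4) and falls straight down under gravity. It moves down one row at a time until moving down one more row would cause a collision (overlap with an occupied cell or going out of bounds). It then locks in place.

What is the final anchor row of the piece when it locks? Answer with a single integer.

Spawn at (row=0, col=4). Try each row:
  row 0: fits
  row 1: fits
  row 2: fits
  row 3: blocked -> lock at row 2

Answer: 2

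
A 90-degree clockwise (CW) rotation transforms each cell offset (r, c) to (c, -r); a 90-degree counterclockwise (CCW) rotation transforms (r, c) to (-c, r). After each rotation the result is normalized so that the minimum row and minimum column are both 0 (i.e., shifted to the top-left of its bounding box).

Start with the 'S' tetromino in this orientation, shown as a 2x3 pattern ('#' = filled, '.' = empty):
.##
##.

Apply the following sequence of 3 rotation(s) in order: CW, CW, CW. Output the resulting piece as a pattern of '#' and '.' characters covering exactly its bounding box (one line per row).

Answer: #.
##
.#

Derivation:
Start:
.##
##.
After rotation 1 (CW):
#.
##
.#
After rotation 2 (CW):
.##
##.
After rotation 3 (CW):
#.
##
.#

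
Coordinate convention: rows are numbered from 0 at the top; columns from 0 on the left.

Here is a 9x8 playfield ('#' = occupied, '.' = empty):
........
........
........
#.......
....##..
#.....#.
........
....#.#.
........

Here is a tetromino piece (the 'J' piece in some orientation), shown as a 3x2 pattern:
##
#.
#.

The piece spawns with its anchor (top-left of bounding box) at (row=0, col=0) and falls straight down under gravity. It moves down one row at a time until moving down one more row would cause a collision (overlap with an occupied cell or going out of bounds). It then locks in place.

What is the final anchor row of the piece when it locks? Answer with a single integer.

Answer: 0

Derivation:
Spawn at (row=0, col=0). Try each row:
  row 0: fits
  row 1: blocked -> lock at row 0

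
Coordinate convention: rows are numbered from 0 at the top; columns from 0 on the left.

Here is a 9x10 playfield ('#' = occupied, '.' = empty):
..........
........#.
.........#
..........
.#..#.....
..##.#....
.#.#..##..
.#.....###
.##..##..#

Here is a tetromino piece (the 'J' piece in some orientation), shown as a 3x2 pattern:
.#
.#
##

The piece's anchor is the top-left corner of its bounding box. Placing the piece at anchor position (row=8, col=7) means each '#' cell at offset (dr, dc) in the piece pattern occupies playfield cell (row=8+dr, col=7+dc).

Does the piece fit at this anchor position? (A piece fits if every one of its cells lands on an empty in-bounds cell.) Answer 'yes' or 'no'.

Answer: no

Derivation:
Check each piece cell at anchor (8, 7):
  offset (0,1) -> (8,8): empty -> OK
  offset (1,1) -> (9,8): out of bounds -> FAIL
  offset (2,0) -> (10,7): out of bounds -> FAIL
  offset (2,1) -> (10,8): out of bounds -> FAIL
All cells valid: no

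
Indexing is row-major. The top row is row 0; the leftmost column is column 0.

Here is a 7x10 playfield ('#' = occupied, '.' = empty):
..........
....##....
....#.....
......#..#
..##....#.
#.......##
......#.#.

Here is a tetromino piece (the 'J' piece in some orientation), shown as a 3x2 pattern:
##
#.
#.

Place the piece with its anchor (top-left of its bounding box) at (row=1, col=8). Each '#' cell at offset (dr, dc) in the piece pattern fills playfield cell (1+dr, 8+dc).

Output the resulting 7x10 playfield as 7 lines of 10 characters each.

Fill (1+0,8+0) = (1,8)
Fill (1+0,8+1) = (1,9)
Fill (1+1,8+0) = (2,8)
Fill (1+2,8+0) = (3,8)

Answer: ..........
....##..##
....#...#.
......#.##
..##....#.
#.......##
......#.#.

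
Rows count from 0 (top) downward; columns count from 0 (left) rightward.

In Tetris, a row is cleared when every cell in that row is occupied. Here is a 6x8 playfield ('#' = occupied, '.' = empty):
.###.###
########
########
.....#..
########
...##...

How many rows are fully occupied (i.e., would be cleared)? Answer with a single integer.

Answer: 3

Derivation:
Check each row:
  row 0: 2 empty cells -> not full
  row 1: 0 empty cells -> FULL (clear)
  row 2: 0 empty cells -> FULL (clear)
  row 3: 7 empty cells -> not full
  row 4: 0 empty cells -> FULL (clear)
  row 5: 6 empty cells -> not full
Total rows cleared: 3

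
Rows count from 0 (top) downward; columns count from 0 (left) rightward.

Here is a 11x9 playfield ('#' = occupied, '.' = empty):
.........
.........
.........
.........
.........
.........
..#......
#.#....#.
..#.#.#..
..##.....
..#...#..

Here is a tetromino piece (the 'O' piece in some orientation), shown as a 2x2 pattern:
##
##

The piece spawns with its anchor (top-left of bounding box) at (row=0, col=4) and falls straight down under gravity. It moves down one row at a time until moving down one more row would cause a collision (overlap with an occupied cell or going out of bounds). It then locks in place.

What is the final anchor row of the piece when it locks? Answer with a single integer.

Spawn at (row=0, col=4). Try each row:
  row 0: fits
  row 1: fits
  row 2: fits
  row 3: fits
  row 4: fits
  row 5: fits
  row 6: fits
  row 7: blocked -> lock at row 6

Answer: 6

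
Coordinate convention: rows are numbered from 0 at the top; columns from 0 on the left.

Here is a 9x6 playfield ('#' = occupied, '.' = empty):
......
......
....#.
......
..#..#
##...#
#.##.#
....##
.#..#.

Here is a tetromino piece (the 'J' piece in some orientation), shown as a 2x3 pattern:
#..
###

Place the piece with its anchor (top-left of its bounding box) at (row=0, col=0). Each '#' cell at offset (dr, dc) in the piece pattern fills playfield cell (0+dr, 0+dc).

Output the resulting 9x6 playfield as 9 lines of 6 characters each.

Fill (0+0,0+0) = (0,0)
Fill (0+1,0+0) = (1,0)
Fill (0+1,0+1) = (1,1)
Fill (0+1,0+2) = (1,2)

Answer: #.....
###...
....#.
......
..#..#
##...#
#.##.#
....##
.#..#.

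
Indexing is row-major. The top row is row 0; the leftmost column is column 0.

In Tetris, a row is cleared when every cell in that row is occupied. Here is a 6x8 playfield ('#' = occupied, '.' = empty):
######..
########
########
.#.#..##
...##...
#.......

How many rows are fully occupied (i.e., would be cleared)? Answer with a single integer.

Answer: 2

Derivation:
Check each row:
  row 0: 2 empty cells -> not full
  row 1: 0 empty cells -> FULL (clear)
  row 2: 0 empty cells -> FULL (clear)
  row 3: 4 empty cells -> not full
  row 4: 6 empty cells -> not full
  row 5: 7 empty cells -> not full
Total rows cleared: 2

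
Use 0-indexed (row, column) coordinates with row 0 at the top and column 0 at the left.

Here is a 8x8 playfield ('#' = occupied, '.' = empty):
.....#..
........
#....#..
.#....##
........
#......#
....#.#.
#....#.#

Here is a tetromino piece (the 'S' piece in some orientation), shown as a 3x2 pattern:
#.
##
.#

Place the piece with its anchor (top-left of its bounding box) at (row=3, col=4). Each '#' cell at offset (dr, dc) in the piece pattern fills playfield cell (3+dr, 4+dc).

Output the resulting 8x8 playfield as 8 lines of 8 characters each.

Answer: .....#..
........
#....#..
.#..#.##
....##..
#....#.#
....#.#.
#....#.#

Derivation:
Fill (3+0,4+0) = (3,4)
Fill (3+1,4+0) = (4,4)
Fill (3+1,4+1) = (4,5)
Fill (3+2,4+1) = (5,5)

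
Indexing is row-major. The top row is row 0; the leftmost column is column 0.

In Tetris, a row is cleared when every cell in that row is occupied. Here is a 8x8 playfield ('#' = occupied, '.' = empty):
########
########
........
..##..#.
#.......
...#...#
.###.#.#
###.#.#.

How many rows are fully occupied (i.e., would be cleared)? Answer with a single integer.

Answer: 2

Derivation:
Check each row:
  row 0: 0 empty cells -> FULL (clear)
  row 1: 0 empty cells -> FULL (clear)
  row 2: 8 empty cells -> not full
  row 3: 5 empty cells -> not full
  row 4: 7 empty cells -> not full
  row 5: 6 empty cells -> not full
  row 6: 3 empty cells -> not full
  row 7: 3 empty cells -> not full
Total rows cleared: 2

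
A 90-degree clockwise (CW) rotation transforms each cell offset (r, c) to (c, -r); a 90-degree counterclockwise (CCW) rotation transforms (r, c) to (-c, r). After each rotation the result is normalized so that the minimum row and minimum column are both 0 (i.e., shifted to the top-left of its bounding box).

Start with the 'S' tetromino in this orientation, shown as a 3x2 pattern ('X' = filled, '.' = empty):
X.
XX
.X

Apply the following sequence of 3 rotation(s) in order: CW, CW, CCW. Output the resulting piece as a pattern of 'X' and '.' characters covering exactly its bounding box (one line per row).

Start:
X.
XX
.X
After rotation 1 (CW):
.XX
XX.
After rotation 2 (CW):
X.
XX
.X
After rotation 3 (CCW):
.XX
XX.

Answer: .XX
XX.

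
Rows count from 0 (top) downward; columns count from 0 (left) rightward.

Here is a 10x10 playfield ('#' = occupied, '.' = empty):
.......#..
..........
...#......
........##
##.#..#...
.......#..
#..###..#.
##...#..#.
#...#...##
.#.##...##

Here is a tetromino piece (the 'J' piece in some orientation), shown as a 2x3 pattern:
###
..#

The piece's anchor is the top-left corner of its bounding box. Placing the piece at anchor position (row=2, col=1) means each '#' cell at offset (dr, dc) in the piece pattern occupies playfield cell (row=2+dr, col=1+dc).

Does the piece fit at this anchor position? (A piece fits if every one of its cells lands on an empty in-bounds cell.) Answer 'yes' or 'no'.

Answer: no

Derivation:
Check each piece cell at anchor (2, 1):
  offset (0,0) -> (2,1): empty -> OK
  offset (0,1) -> (2,2): empty -> OK
  offset (0,2) -> (2,3): occupied ('#') -> FAIL
  offset (1,2) -> (3,3): empty -> OK
All cells valid: no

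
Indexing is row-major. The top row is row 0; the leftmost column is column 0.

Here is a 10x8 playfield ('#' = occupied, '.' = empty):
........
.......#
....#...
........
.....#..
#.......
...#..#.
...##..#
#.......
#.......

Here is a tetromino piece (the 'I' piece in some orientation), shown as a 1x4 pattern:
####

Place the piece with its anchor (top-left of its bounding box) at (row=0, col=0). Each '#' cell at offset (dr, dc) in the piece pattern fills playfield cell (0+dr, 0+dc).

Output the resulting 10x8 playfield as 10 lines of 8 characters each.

Fill (0+0,0+0) = (0,0)
Fill (0+0,0+1) = (0,1)
Fill (0+0,0+2) = (0,2)
Fill (0+0,0+3) = (0,3)

Answer: ####....
.......#
....#...
........
.....#..
#.......
...#..#.
...##..#
#.......
#.......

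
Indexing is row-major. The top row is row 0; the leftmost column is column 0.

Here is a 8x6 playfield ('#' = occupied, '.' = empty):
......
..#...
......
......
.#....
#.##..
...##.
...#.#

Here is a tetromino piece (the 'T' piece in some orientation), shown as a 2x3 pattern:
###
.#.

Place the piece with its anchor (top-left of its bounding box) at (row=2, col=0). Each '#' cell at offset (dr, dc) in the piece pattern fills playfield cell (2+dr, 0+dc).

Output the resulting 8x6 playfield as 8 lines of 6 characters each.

Fill (2+0,0+0) = (2,0)
Fill (2+0,0+1) = (2,1)
Fill (2+0,0+2) = (2,2)
Fill (2+1,0+1) = (3,1)

Answer: ......
..#...
###...
.#....
.#....
#.##..
...##.
...#.#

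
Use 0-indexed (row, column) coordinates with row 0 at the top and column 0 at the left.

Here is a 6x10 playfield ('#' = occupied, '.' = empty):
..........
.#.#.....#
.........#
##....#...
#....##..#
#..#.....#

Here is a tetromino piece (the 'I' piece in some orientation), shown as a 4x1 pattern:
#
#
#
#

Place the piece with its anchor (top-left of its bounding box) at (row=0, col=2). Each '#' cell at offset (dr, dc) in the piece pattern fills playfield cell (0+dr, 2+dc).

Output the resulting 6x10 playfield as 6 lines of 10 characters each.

Answer: ..#.......
.###.....#
..#......#
###...#...
#....##..#
#..#.....#

Derivation:
Fill (0+0,2+0) = (0,2)
Fill (0+1,2+0) = (1,2)
Fill (0+2,2+0) = (2,2)
Fill (0+3,2+0) = (3,2)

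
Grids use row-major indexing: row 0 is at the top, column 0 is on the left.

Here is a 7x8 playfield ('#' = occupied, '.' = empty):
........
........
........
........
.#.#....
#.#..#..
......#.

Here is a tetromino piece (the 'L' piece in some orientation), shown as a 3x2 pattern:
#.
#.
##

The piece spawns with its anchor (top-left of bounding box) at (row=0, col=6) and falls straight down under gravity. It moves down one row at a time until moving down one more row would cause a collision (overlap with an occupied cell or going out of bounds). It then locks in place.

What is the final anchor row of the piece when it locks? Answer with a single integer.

Answer: 3

Derivation:
Spawn at (row=0, col=6). Try each row:
  row 0: fits
  row 1: fits
  row 2: fits
  row 3: fits
  row 4: blocked -> lock at row 3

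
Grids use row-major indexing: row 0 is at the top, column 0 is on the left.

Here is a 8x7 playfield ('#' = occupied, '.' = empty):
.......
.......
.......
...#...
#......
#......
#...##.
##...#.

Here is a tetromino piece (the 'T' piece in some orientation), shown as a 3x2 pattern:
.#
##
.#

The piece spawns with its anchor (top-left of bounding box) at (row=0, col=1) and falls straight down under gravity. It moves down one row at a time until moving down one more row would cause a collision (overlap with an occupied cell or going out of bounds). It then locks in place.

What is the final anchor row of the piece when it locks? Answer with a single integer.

Spawn at (row=0, col=1). Try each row:
  row 0: fits
  row 1: fits
  row 2: fits
  row 3: fits
  row 4: fits
  row 5: fits
  row 6: blocked -> lock at row 5

Answer: 5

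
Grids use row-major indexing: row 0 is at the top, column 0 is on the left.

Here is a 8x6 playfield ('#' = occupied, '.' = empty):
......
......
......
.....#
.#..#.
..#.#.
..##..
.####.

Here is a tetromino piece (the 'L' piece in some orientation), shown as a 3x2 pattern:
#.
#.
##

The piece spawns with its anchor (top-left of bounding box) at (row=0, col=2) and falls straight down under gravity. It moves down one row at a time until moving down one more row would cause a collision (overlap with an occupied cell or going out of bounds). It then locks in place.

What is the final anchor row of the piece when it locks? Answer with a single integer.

Spawn at (row=0, col=2). Try each row:
  row 0: fits
  row 1: fits
  row 2: fits
  row 3: blocked -> lock at row 2

Answer: 2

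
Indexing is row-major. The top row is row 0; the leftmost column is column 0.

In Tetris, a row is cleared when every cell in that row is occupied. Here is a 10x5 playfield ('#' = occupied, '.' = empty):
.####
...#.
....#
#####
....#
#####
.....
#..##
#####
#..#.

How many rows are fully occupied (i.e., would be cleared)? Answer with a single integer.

Answer: 3

Derivation:
Check each row:
  row 0: 1 empty cell -> not full
  row 1: 4 empty cells -> not full
  row 2: 4 empty cells -> not full
  row 3: 0 empty cells -> FULL (clear)
  row 4: 4 empty cells -> not full
  row 5: 0 empty cells -> FULL (clear)
  row 6: 5 empty cells -> not full
  row 7: 2 empty cells -> not full
  row 8: 0 empty cells -> FULL (clear)
  row 9: 3 empty cells -> not full
Total rows cleared: 3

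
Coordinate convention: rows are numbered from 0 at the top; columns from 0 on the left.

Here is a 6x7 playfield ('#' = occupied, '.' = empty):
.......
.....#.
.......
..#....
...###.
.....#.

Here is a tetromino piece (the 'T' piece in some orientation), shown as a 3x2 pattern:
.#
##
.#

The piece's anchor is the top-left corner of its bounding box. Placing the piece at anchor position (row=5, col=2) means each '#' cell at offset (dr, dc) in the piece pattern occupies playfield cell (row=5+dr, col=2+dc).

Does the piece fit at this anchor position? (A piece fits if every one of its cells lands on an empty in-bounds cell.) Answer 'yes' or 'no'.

Answer: no

Derivation:
Check each piece cell at anchor (5, 2):
  offset (0,1) -> (5,3): empty -> OK
  offset (1,0) -> (6,2): out of bounds -> FAIL
  offset (1,1) -> (6,3): out of bounds -> FAIL
  offset (2,1) -> (7,3): out of bounds -> FAIL
All cells valid: no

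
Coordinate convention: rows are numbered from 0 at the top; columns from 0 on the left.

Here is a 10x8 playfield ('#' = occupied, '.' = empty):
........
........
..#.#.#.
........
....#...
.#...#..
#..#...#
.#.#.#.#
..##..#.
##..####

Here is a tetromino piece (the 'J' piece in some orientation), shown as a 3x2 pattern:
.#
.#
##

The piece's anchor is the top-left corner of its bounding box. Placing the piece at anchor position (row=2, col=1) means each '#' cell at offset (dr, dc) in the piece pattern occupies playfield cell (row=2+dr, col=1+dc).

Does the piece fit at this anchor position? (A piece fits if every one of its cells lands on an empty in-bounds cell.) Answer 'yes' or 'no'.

Check each piece cell at anchor (2, 1):
  offset (0,1) -> (2,2): occupied ('#') -> FAIL
  offset (1,1) -> (3,2): empty -> OK
  offset (2,0) -> (4,1): empty -> OK
  offset (2,1) -> (4,2): empty -> OK
All cells valid: no

Answer: no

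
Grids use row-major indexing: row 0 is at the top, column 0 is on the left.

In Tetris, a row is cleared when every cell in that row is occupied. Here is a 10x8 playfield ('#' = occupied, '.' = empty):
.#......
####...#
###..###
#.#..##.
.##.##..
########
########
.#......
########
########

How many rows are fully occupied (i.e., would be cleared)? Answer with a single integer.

Answer: 4

Derivation:
Check each row:
  row 0: 7 empty cells -> not full
  row 1: 3 empty cells -> not full
  row 2: 2 empty cells -> not full
  row 3: 4 empty cells -> not full
  row 4: 4 empty cells -> not full
  row 5: 0 empty cells -> FULL (clear)
  row 6: 0 empty cells -> FULL (clear)
  row 7: 7 empty cells -> not full
  row 8: 0 empty cells -> FULL (clear)
  row 9: 0 empty cells -> FULL (clear)
Total rows cleared: 4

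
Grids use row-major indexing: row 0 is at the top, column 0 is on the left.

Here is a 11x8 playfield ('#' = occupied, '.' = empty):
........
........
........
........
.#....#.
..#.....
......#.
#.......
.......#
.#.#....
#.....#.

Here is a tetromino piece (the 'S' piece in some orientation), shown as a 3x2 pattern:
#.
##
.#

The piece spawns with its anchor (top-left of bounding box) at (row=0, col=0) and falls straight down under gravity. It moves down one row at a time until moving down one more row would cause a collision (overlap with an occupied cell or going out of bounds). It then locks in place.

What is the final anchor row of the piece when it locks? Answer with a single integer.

Spawn at (row=0, col=0). Try each row:
  row 0: fits
  row 1: fits
  row 2: blocked -> lock at row 1

Answer: 1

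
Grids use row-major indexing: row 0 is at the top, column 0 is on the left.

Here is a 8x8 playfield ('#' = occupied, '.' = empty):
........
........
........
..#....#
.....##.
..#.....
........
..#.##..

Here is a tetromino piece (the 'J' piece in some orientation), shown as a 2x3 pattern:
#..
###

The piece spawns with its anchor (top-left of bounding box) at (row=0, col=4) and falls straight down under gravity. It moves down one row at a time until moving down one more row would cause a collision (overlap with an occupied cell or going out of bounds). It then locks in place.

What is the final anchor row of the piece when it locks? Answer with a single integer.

Spawn at (row=0, col=4). Try each row:
  row 0: fits
  row 1: fits
  row 2: fits
  row 3: blocked -> lock at row 2

Answer: 2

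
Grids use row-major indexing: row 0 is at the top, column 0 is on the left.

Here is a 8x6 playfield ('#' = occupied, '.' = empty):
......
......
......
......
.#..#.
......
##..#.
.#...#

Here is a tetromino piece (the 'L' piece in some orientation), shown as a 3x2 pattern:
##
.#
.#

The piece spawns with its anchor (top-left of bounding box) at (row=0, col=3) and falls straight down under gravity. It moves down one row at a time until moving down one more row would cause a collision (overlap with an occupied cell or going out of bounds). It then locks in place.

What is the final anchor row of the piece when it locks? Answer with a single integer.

Answer: 1

Derivation:
Spawn at (row=0, col=3). Try each row:
  row 0: fits
  row 1: fits
  row 2: blocked -> lock at row 1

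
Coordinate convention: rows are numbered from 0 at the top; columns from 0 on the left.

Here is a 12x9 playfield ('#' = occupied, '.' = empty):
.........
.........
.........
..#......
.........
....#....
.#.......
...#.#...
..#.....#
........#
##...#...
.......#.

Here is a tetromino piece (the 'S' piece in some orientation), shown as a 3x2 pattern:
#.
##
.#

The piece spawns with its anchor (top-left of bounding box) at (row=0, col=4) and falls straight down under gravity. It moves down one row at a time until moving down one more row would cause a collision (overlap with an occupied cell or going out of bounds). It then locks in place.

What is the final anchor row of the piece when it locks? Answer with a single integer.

Answer: 3

Derivation:
Spawn at (row=0, col=4). Try each row:
  row 0: fits
  row 1: fits
  row 2: fits
  row 3: fits
  row 4: blocked -> lock at row 3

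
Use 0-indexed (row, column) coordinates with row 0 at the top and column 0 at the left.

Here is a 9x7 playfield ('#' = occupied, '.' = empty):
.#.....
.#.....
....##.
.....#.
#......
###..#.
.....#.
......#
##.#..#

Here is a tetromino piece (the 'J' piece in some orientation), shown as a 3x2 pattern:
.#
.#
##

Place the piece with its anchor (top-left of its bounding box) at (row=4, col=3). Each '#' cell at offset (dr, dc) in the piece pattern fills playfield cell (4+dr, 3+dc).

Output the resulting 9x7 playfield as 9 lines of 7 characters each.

Answer: .#.....
.#.....
....##.
.....#.
#...#..
###.##.
...###.
......#
##.#..#

Derivation:
Fill (4+0,3+1) = (4,4)
Fill (4+1,3+1) = (5,4)
Fill (4+2,3+0) = (6,3)
Fill (4+2,3+1) = (6,4)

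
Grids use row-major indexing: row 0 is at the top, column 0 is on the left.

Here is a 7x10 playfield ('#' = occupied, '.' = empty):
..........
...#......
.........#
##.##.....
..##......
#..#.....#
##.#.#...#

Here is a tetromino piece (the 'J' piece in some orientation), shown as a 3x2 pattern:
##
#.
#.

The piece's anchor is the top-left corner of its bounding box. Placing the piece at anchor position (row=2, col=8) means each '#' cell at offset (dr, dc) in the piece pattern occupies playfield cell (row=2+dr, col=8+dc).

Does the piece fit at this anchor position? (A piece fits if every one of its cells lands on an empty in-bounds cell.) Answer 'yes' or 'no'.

Check each piece cell at anchor (2, 8):
  offset (0,0) -> (2,8): empty -> OK
  offset (0,1) -> (2,9): occupied ('#') -> FAIL
  offset (1,0) -> (3,8): empty -> OK
  offset (2,0) -> (4,8): empty -> OK
All cells valid: no

Answer: no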